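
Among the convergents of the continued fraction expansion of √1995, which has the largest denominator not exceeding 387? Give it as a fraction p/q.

√1995 = [44; 1, 1, 1, 88, …] (period length 4).
Convergents:
  p_0/q_0 = 44/1
  p_1/q_1 = 45/1
  p_2/q_2 = 89/2
  p_3/q_3 = 134/3
  p_4/q_4 = 11881/266
  p_5/q_5 = 12015/269
  p_6/q_6 = 23896/535
q_5 = 269 ≤ 387 < 535 = q_6, so the answer is 12015/269.

12015/269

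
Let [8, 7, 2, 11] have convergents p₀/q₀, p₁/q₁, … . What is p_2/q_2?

Using pₖ = aₖpₖ₋₁ + pₖ₋₂, qₖ = aₖqₖ₋₁ + qₖ₋₂ (with p₋₁=1, p₋₂=0, q₋₁=0, q₋₂=1):
  k=0: a=8, p=8, q=1
  k=1: a=7, p=57, q=7
  k=2: a=2, p=122, q=15

122/15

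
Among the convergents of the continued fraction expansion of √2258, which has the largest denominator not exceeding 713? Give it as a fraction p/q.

√2258 = [47; 1, 1, 13, 13, 1, 1, 94, …] (period length 7).
Convergents:
  p_0/q_0 = 47/1
  p_1/q_1 = 48/1
  p_2/q_2 = 95/2
  p_3/q_3 = 1283/27
  p_4/q_4 = 16774/353
  p_5/q_5 = 18057/380
  p_6/q_6 = 34831/733
q_5 = 380 ≤ 713 < 733 = q_6, so the answer is 18057/380.

18057/380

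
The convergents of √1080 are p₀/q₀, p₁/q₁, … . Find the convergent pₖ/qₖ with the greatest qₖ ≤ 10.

√1080 = [32; 1, 6, 3, 6, 1, 64, …] (period length 6).
Convergents:
  p_0/q_0 = 32/1
  p_1/q_1 = 33/1
  p_2/q_2 = 230/7
  p_3/q_3 = 723/22
q_2 = 7 ≤ 10 < 22 = q_3, so the answer is 230/7.

230/7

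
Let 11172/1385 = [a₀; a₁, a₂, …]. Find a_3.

11172 = 8·1385 + 92   →  a_0 = 8
1385 = 15·92 + 5   →  a_1 = 15
92 = 18·5 + 2   →  a_2 = 18
5 = 2·2 + 1   →  a_3 = 2

2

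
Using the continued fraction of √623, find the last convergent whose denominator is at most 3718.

√623 = [24; 1, 23, 1, 48, …] (period length 4).
Convergents:
  p_0/q_0 = 24/1
  p_1/q_1 = 25/1
  p_2/q_2 = 599/24
  p_3/q_3 = 624/25
  p_4/q_4 = 30551/1224
  p_5/q_5 = 31175/1249
  p_6/q_6 = 747576/29951
q_5 = 1249 ≤ 3718 < 29951 = q_6, so the answer is 31175/1249.

31175/1249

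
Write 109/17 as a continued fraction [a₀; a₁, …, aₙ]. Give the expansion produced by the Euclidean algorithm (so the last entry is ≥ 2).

[6; 2, 2, 3]

109 = 6·17 + 7
17 = 2·7 + 3
7 = 2·3 + 1
3 = 3·1 + 0  (stop)
So 109/17 = [6; 2, 2, 3].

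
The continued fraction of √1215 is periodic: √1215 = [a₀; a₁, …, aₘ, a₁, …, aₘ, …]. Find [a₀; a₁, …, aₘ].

a₀ = ⌊√1215⌋ = 34.
With m₀=0, d₀=1 and mₖ₊₁ = dₖaₖ − mₖ, dₖ₊₁ = (n − mₖ₊₁²)/dₖ, aₖ₊₁ = ⌊(a₀+mₖ₊₁)/dₖ₊₁⌋:
  k=1: m=34, d=59, a=1
  k=2: m=25, d=10, a=5
  k=3: m=25, d=59, a=1
  k=4: m=34, d=1, a=68
d=1 and a=2a₀=68 at k=4, so the next step gives (m, d) = (34, 59) again — its k=1 value — and the period has length 4.

[34; 1, 5, 1, 68]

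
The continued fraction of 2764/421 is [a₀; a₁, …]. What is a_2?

1

2764 = 6·421 + 238   →  a_0 = 6
421 = 1·238 + 183   →  a_1 = 1
238 = 1·183 + 55   →  a_2 = 1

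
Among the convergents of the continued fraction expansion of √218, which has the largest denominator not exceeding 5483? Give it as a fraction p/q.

29633/2007

√218 = [14; 1, 3, 3, 1, 28, …] (period length 5).
Convergents:
  p_0/q_0 = 14/1
  p_1/q_1 = 15/1
  p_2/q_2 = 59/4
  p_3/q_3 = 192/13
  p_4/q_4 = 251/17
  p_5/q_5 = 7220/489
  p_6/q_6 = 7471/506
  p_7/q_7 = 29633/2007
  p_8/q_8 = 96370/6527
q_7 = 2007 ≤ 5483 < 6527 = q_8, so the answer is 29633/2007.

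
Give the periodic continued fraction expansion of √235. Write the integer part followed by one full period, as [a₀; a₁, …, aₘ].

[15; 3, 30]

a₀ = ⌊√235⌋ = 15.
With m₀=0, d₀=1 and mₖ₊₁ = dₖaₖ − mₖ, dₖ₊₁ = (n − mₖ₊₁²)/dₖ, aₖ₊₁ = ⌊(a₀+mₖ₊₁)/dₖ₊₁⌋:
  k=1: m=15, d=10, a=3
  k=2: m=15, d=1, a=30
d=1 and a=2a₀=30 at k=2, so the next step gives (m, d) = (15, 10) again — its k=1 value — and the period has length 2.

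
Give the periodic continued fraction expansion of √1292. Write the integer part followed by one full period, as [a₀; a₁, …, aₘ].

[35; 1, 16, 1, 70]

a₀ = ⌊√1292⌋ = 35.
With m₀=0, d₀=1 and mₖ₊₁ = dₖaₖ − mₖ, dₖ₊₁ = (n − mₖ₊₁²)/dₖ, aₖ₊₁ = ⌊(a₀+mₖ₊₁)/dₖ₊₁⌋:
  k=1: m=35, d=67, a=1
  k=2: m=32, d=4, a=16
  k=3: m=32, d=67, a=1
  k=4: m=35, d=1, a=70
d=1 and a=2a₀=70 at k=4, so the next step gives (m, d) = (35, 67) again — its k=1 value — and the period has length 4.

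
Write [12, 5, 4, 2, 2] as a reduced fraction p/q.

1402/115

Using pₖ = aₖpₖ₋₁ + pₖ₋₂ and qₖ = aₖqₖ₋₁ + qₖ₋₂:
  k=0: a=12, p=12, q=1
  k=1: a=5, p=61, q=5
  k=2: a=4, p=256, q=21
  k=3: a=2, p=573, q=47
  k=4: a=2, p=1402, q=115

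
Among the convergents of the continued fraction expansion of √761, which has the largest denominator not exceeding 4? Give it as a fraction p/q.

√761 = [27; 1, 1, 2, 2, 1, 1, 54, …] (period length 7).
Convergents:
  p_0/q_0 = 27/1
  p_1/q_1 = 28/1
  p_2/q_2 = 55/2
  p_3/q_3 = 138/5
q_2 = 2 ≤ 4 < 5 = q_3, so the answer is 55/2.

55/2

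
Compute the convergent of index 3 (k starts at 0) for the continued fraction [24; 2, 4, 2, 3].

Using pₖ = aₖpₖ₋₁ + pₖ₋₂, qₖ = aₖqₖ₋₁ + qₖ₋₂ (with p₋₁=1, p₋₂=0, q₋₁=0, q₋₂=1):
  k=0: a=24, p=24, q=1
  k=1: a=2, p=49, q=2
  k=2: a=4, p=220, q=9
  k=3: a=2, p=489, q=20

489/20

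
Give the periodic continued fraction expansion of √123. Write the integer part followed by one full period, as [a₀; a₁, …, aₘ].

[11; 11, 22]

a₀ = ⌊√123⌋ = 11.
With m₀=0, d₀=1 and mₖ₊₁ = dₖaₖ − mₖ, dₖ₊₁ = (n − mₖ₊₁²)/dₖ, aₖ₊₁ = ⌊(a₀+mₖ₊₁)/dₖ₊₁⌋:
  k=1: m=11, d=2, a=11
  k=2: m=11, d=1, a=22
d=1 and a=2a₀=22 at k=2, so the next step gives (m, d) = (11, 2) again — its k=1 value — and the period has length 2.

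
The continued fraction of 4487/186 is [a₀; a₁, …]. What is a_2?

11

4487 = 24·186 + 23   →  a_0 = 24
186 = 8·23 + 2   →  a_1 = 8
23 = 11·2 + 1   →  a_2 = 11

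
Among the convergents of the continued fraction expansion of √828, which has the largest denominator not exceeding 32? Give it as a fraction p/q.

√828 = [28; 1, 3, 2, 3, 1, 56, …] (period length 6).
Convergents:
  p_0/q_0 = 28/1
  p_1/q_1 = 29/1
  p_2/q_2 = 115/4
  p_3/q_3 = 259/9
  p_4/q_4 = 892/31
  p_5/q_5 = 1151/40
q_4 = 31 ≤ 32 < 40 = q_5, so the answer is 892/31.

892/31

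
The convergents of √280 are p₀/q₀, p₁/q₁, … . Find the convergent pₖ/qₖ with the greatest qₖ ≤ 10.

√280 = [16; 1, 2, 1, 2, 1, 32, …] (period length 6).
Convergents:
  p_0/q_0 = 16/1
  p_1/q_1 = 17/1
  p_2/q_2 = 50/3
  p_3/q_3 = 67/4
  p_4/q_4 = 184/11
q_3 = 4 ≤ 10 < 11 = q_4, so the answer is 67/4.

67/4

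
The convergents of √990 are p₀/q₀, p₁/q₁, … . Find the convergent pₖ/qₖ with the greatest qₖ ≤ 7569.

110943/3526

√990 = [31; 2, 6, 2, 62, …] (period length 4).
Convergents:
  p_0/q_0 = 31/1
  p_1/q_1 = 63/2
  p_2/q_2 = 409/13
  p_3/q_3 = 881/28
  p_4/q_4 = 55031/1749
  p_5/q_5 = 110943/3526
  p_6/q_6 = 720689/22905
q_5 = 3526 ≤ 7569 < 22905 = q_6, so the answer is 110943/3526.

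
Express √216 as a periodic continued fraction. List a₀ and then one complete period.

a₀ = ⌊√216⌋ = 14.

[14; 1, 2, 3, 2, 1, 28]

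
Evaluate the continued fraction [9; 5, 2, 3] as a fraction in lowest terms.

349/38

Using pₖ = aₖpₖ₋₁ + pₖ₋₂ and qₖ = aₖqₖ₋₁ + qₖ₋₂:
  k=0: a=9, p=9, q=1
  k=1: a=5, p=46, q=5
  k=2: a=2, p=101, q=11
  k=3: a=3, p=349, q=38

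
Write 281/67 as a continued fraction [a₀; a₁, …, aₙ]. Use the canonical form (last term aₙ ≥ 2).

[4; 5, 6, 2]

281 = 4*67 + 13
67 = 5*13 + 2
13 = 6*2 + 1
2 = 2*1 + 0  (stop)
So 281/67 = [4; 5, 6, 2].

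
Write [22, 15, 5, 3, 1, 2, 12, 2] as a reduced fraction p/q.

500078/22663

Fold from the inside: start with 2/1.
  12 + 1/2 = 25/2
  2 + 2/25 = 52/25
  1 + 25/52 = 77/52
  3 + 52/77 = 283/77
  5 + 77/283 = 1492/283
  15 + 283/1492 = 22663/1492
  22 + 1492/22663 = 500078/22663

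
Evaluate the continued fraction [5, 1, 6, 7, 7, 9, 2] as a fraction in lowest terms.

40334/6883

Using pₖ = aₖpₖ₋₁ + pₖ₋₂ and qₖ = aₖqₖ₋₁ + qₖ₋₂:
  k=0: a=5, p=5, q=1
  k=1: a=1, p=6, q=1
  k=2: a=6, p=41, q=7
  k=3: a=7, p=293, q=50
  k=4: a=7, p=2092, q=357
  k=5: a=9, p=19121, q=3263
  k=6: a=2, p=40334, q=6883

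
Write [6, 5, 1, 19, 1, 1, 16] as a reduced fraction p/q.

24851/4029

Fold from the inside: start with 16/1.
  1 + 1/16 = 17/16
  1 + 16/17 = 33/17
  19 + 17/33 = 644/33
  1 + 33/644 = 677/644
  5 + 644/677 = 4029/677
  6 + 677/4029 = 24851/4029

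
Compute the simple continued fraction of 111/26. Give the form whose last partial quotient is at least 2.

[4; 3, 1, 2, 2]

111 = 4*26 + 7
26 = 3*7 + 5
7 = 1*5 + 2
5 = 2*2 + 1
2 = 2*1 + 0  (stop)
So 111/26 = [4; 3, 1, 2, 2].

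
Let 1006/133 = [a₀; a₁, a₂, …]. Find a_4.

1006 = 7·133 + 75   →  a_0 = 7
133 = 1·75 + 58   →  a_1 = 1
75 = 1·58 + 17   →  a_2 = 1
58 = 3·17 + 7   →  a_3 = 3
17 = 2·7 + 3   →  a_4 = 2

2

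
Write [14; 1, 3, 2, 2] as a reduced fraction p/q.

325/22

Fold from the inside: start with 2/1.
  2 + 1/2 = 5/2
  3 + 2/5 = 17/5
  1 + 5/17 = 22/17
  14 + 17/22 = 325/22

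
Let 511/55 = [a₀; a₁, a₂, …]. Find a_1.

511 = 9·55 + 16   →  a_0 = 9
55 = 3·16 + 7   →  a_1 = 3

3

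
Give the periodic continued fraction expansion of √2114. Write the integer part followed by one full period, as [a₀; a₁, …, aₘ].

a₀ = ⌊√2114⌋ = 45.
With m₀=0, d₀=1 and mₖ₊₁ = dₖaₖ − mₖ, dₖ₊₁ = (n − mₖ₊₁²)/dₖ, aₖ₊₁ = ⌊(a₀+mₖ₊₁)/dₖ₊₁⌋:
  k=1: m=45, d=89, a=1
  k=2: m=44, d=2, a=44
  k=3: m=44, d=89, a=1
  k=4: m=45, d=1, a=90
d=1 and a=2a₀=90 at k=4, so the next step gives (m, d) = (45, 89) again — its k=1 value — and the period has length 4.

[45; 1, 44, 1, 90]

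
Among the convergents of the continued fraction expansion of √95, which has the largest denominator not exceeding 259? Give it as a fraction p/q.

2271/233

√95 = [9; 1, 2, 1, 18, …] (period length 4).
Convergents:
  p_0/q_0 = 9/1
  p_1/q_1 = 10/1
  p_2/q_2 = 29/3
  p_3/q_3 = 39/4
  p_4/q_4 = 731/75
  p_5/q_5 = 770/79
  p_6/q_6 = 2271/233
  p_7/q_7 = 3041/312
q_6 = 233 ≤ 259 < 312 = q_7, so the answer is 2271/233.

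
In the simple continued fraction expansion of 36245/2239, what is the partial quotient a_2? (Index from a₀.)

3

36245 = 16·2239 + 421   →  a_0 = 16
2239 = 5·421 + 134   →  a_1 = 5
421 = 3·134 + 19   →  a_2 = 3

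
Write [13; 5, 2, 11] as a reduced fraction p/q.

1661/126

Fold from the inside: start with 11/1.
  2 + 1/11 = 23/11
  5 + 11/23 = 126/23
  13 + 23/126 = 1661/126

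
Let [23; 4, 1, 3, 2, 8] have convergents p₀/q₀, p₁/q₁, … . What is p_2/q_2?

116/5

Using pₖ = aₖpₖ₋₁ + pₖ₋₂, qₖ = aₖqₖ₋₁ + qₖ₋₂ (with p₋₁=1, p₋₂=0, q₋₁=0, q₋₂=1):
  k=0: a=23, p=23, q=1
  k=1: a=4, p=93, q=4
  k=2: a=1, p=116, q=5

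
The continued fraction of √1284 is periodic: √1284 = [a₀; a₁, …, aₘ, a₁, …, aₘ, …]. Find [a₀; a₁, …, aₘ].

[35; 1, 4, 1, 70]

a₀ = ⌊√1284⌋ = 35.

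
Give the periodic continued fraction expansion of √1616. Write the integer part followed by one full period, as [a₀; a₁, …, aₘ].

a₀ = ⌊√1616⌋ = 40.
With m₀=0, d₀=1 and mₖ₊₁ = dₖaₖ − mₖ, dₖ₊₁ = (n − mₖ₊₁²)/dₖ, aₖ₊₁ = ⌊(a₀+mₖ₊₁)/dₖ₊₁⌋:
  k=1: m=40, d=16, a=5
  k=2: m=40, d=1, a=80
d=1 and a=2a₀=80 at k=2, so the next step gives (m, d) = (40, 16) again — its k=1 value — and the period has length 2.

[40; 5, 80]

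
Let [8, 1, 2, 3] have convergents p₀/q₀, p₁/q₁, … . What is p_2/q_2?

Using pₖ = aₖpₖ₋₁ + pₖ₋₂, qₖ = aₖqₖ₋₁ + qₖ₋₂ (with p₋₁=1, p₋₂=0, q₋₁=0, q₋₂=1):
  k=0: a=8, p=8, q=1
  k=1: a=1, p=9, q=1
  k=2: a=2, p=26, q=3

26/3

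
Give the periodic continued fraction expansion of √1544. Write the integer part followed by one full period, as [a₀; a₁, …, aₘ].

[39; 3, 2, 2, 9, 2, 2, 3, 78]

a₀ = ⌊√1544⌋ = 39.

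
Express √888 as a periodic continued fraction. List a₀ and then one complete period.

a₀ = ⌊√888⌋ = 29.
With m₀=0, d₀=1 and mₖ₊₁ = dₖaₖ − mₖ, dₖ₊₁ = (n − mₖ₊₁²)/dₖ, aₖ₊₁ = ⌊(a₀+mₖ₊₁)/dₖ₊₁⌋:
  k=1: m=29, d=47, a=1
  k=2: m=18, d=12, a=3
  k=3: m=18, d=47, a=1
  k=4: m=29, d=1, a=58
d=1 and a=2a₀=58 at k=4, so the next step gives (m, d) = (29, 47) again — its k=1 value — and the period has length 4.

[29; 1, 3, 1, 58]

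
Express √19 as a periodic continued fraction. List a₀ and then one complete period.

[4; 2, 1, 3, 1, 2, 8]

a₀ = ⌊√19⌋ = 4.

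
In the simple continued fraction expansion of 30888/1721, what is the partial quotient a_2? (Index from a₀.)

18

30888 = 17·1721 + 1631   →  a_0 = 17
1721 = 1·1631 + 90   →  a_1 = 1
1631 = 18·90 + 11   →  a_2 = 18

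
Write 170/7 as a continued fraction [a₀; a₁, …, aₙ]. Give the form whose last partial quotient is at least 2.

[24; 3, 2]

170 = 24·7 + 2
7 = 3·2 + 1
2 = 2·1 + 0  (stop)
So 170/7 = [24; 3, 2].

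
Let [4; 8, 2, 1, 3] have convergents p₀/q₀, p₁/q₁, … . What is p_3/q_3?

Using pₖ = aₖpₖ₋₁ + pₖ₋₂, qₖ = aₖqₖ₋₁ + qₖ₋₂ (with p₋₁=1, p₋₂=0, q₋₁=0, q₋₂=1):
  k=0: a=4, p=4, q=1
  k=1: a=8, p=33, q=8
  k=2: a=2, p=70, q=17
  k=3: a=1, p=103, q=25

103/25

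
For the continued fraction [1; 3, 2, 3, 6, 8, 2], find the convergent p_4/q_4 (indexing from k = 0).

Using pₖ = aₖpₖ₋₁ + pₖ₋₂, qₖ = aₖqₖ₋₁ + qₖ₋₂ (with p₋₁=1, p₋₂=0, q₋₁=0, q₋₂=1):
  k=0: a=1, p=1, q=1
  k=1: a=3, p=4, q=3
  k=2: a=2, p=9, q=7
  k=3: a=3, p=31, q=24
  k=4: a=6, p=195, q=151

195/151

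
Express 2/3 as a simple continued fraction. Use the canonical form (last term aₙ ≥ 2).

[0; 1, 2]

2 = 0×3 + 2
3 = 1×2 + 1
2 = 2×1 + 0  (stop)
So 2/3 = [0; 1, 2].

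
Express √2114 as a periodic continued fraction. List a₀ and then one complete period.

[45; 1, 44, 1, 90]

a₀ = ⌊√2114⌋ = 45.
With m₀=0, d₀=1 and mₖ₊₁ = dₖaₖ − mₖ, dₖ₊₁ = (n − mₖ₊₁²)/dₖ, aₖ₊₁ = ⌊(a₀+mₖ₊₁)/dₖ₊₁⌋:
  k=1: m=45, d=89, a=1
  k=2: m=44, d=2, a=44
  k=3: m=44, d=89, a=1
  k=4: m=45, d=1, a=90
d=1 and a=2a₀=90 at k=4, so the next step gives (m, d) = (45, 89) again — its k=1 value — and the period has length 4.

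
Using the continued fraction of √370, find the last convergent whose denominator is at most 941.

12503/650

√370 = [19; 4, 4, 38, …] (period length 3).
Convergents:
  p_0/q_0 = 19/1
  p_1/q_1 = 77/4
  p_2/q_2 = 327/17
  p_3/q_3 = 12503/650
  p_4/q_4 = 50339/2617
q_3 = 650 ≤ 941 < 2617 = q_4, so the answer is 12503/650.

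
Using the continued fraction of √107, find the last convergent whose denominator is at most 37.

√107 = [10; 2, 1, 9, 1, 2, 20, …] (period length 6).
Convergents:
  p_0/q_0 = 10/1
  p_1/q_1 = 21/2
  p_2/q_2 = 31/3
  p_3/q_3 = 300/29
  p_4/q_4 = 331/32
  p_5/q_5 = 962/93
q_4 = 32 ≤ 37 < 93 = q_5, so the answer is 331/32.

331/32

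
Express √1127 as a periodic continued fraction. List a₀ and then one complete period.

[33; 1, 1, 3, 33, 3, 1, 1, 66]

a₀ = ⌊√1127⌋ = 33.
With m₀=0, d₀=1 and mₖ₊₁ = dₖaₖ − mₖ, dₖ₊₁ = (n − mₖ₊₁²)/dₖ, aₖ₊₁ = ⌊(a₀+mₖ₊₁)/dₖ₊₁⌋:
  k=1: m=33, d=38, a=1
  k=2: m=5, d=29, a=1
  k=3: m=24, d=19, a=3
  k=4: m=33, d=2, a=33
  k=5: m=33, d=19, a=3
  k=6: m=24, d=29, a=1
  k=7: m=5, d=38, a=1
  k=8: m=33, d=1, a=66
d=1 and a=2a₀=66 at k=8, so the next step gives (m, d) = (33, 38) again — its k=1 value — and the period has length 8.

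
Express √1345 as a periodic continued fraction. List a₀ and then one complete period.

[36; 1, 2, 14, 2, 1, 72]

a₀ = ⌊√1345⌋ = 36.
With m₀=0, d₀=1 and mₖ₊₁ = dₖaₖ − mₖ, dₖ₊₁ = (n − mₖ₊₁²)/dₖ, aₖ₊₁ = ⌊(a₀+mₖ₊₁)/dₖ₊₁⌋:
  k=1: m=36, d=49, a=1
  k=2: m=13, d=24, a=2
  k=3: m=35, d=5, a=14
  k=4: m=35, d=24, a=2
  k=5: m=13, d=49, a=1
  k=6: m=36, d=1, a=72
d=1 and a=2a₀=72 at k=6, so the next step gives (m, d) = (36, 49) again — its k=1 value — and the period has length 6.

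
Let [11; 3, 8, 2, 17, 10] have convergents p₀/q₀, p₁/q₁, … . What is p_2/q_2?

Using pₖ = aₖpₖ₋₁ + pₖ₋₂, qₖ = aₖqₖ₋₁ + qₖ₋₂ (with p₋₁=1, p₋₂=0, q₋₁=0, q₋₂=1):
  k=0: a=11, p=11, q=1
  k=1: a=3, p=34, q=3
  k=2: a=8, p=283, q=25

283/25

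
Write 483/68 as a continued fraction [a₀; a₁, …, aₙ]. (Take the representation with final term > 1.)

483 = 7*68 + 7
68 = 9*7 + 5
7 = 1*5 + 2
5 = 2*2 + 1
2 = 2*1 + 0  (stop)
So 483/68 = [7; 9, 1, 2, 2].

[7; 9, 1, 2, 2]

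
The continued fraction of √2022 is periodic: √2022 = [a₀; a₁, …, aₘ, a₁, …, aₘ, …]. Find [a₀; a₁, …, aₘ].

[44; 1, 28, 1, 88]

a₀ = ⌊√2022⌋ = 44.
With m₀=0, d₀=1 and mₖ₊₁ = dₖaₖ − mₖ, dₖ₊₁ = (n − mₖ₊₁²)/dₖ, aₖ₊₁ = ⌊(a₀+mₖ₊₁)/dₖ₊₁⌋:
  k=1: m=44, d=86, a=1
  k=2: m=42, d=3, a=28
  k=3: m=42, d=86, a=1
  k=4: m=44, d=1, a=88
d=1 and a=2a₀=88 at k=4, so the next step gives (m, d) = (44, 86) again — its k=1 value — and the period has length 4.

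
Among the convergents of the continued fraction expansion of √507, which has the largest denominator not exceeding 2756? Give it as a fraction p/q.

61493/2731

√507 = [22; 1, 1, 14, 1, 1, 44, …] (period length 6).
Convergents:
  p_0/q_0 = 22/1
  p_1/q_1 = 23/1
  p_2/q_2 = 45/2
  p_3/q_3 = 653/29
  p_4/q_4 = 698/31
  p_5/q_5 = 1351/60
  p_6/q_6 = 60142/2671
  p_7/q_7 = 61493/2731
  p_8/q_8 = 121635/5402
q_7 = 2731 ≤ 2756 < 5402 = q_8, so the answer is 61493/2731.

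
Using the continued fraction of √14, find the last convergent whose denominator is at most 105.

√14 = [3; 1, 2, 1, 6, …] (period length 4).
Convergents:
  p_0/q_0 = 3/1
  p_1/q_1 = 4/1
  p_2/q_2 = 11/3
  p_3/q_3 = 15/4
  p_4/q_4 = 101/27
  p_5/q_5 = 116/31
  p_6/q_6 = 333/89
  p_7/q_7 = 449/120
q_6 = 89 ≤ 105 < 120 = q_7, so the answer is 333/89.

333/89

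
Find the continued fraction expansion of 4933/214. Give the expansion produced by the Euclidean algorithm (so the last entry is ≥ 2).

4933 = 23×214 + 11
214 = 19×11 + 5
11 = 2×5 + 1
5 = 5×1 + 0  (stop)
So 4933/214 = [23; 19, 2, 5].

[23; 19, 2, 5]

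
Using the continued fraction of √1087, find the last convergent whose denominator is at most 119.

1088/33

√1087 = [32; 1, 31, 1, 64, …] (period length 4).
Convergents:
  p_0/q_0 = 32/1
  p_1/q_1 = 33/1
  p_2/q_2 = 1055/32
  p_3/q_3 = 1088/33
  p_4/q_4 = 70687/2144
q_3 = 33 ≤ 119 < 2144 = q_4, so the answer is 1088/33.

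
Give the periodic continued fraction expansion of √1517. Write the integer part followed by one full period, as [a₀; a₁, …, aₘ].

[38; 1, 18, 2, 18, 1, 76]

a₀ = ⌊√1517⌋ = 38.
With m₀=0, d₀=1 and mₖ₊₁ = dₖaₖ − mₖ, dₖ₊₁ = (n − mₖ₊₁²)/dₖ, aₖ₊₁ = ⌊(a₀+mₖ₊₁)/dₖ₊₁⌋:
  k=1: m=38, d=73, a=1
  k=2: m=35, d=4, a=18
  k=3: m=37, d=37, a=2
  k=4: m=37, d=4, a=18
  k=5: m=35, d=73, a=1
  k=6: m=38, d=1, a=76
d=1 and a=2a₀=76 at k=6, so the next step gives (m, d) = (38, 73) again — its k=1 value — and the period has length 6.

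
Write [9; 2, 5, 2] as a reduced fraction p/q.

227/24

Fold from the inside: start with 2/1.
  5 + 1/2 = 11/2
  2 + 2/11 = 24/11
  9 + 11/24 = 227/24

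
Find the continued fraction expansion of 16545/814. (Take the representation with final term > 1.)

[20; 3, 13, 1, 18]

16545 = 20×814 + 265
814 = 3×265 + 19
265 = 13×19 + 18
19 = 1×18 + 1
18 = 18×1 + 0  (stop)
So 16545/814 = [20; 3, 13, 1, 18].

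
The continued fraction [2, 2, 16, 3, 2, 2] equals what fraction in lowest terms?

Using pₖ = aₖpₖ₋₁ + pₖ₋₂ and qₖ = aₖqₖ₋₁ + qₖ₋₂:
  k=0: a=2, p=2, q=1
  k=1: a=2, p=5, q=2
  k=2: a=16, p=82, q=33
  k=3: a=3, p=251, q=101
  k=4: a=2, p=584, q=235
  k=5: a=2, p=1419, q=571

1419/571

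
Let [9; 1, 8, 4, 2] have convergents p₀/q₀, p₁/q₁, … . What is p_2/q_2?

Using pₖ = aₖpₖ₋₁ + pₖ₋₂, qₖ = aₖqₖ₋₁ + qₖ₋₂ (with p₋₁=1, p₋₂=0, q₋₁=0, q₋₂=1):
  k=0: a=9, p=9, q=1
  k=1: a=1, p=10, q=1
  k=2: a=8, p=89, q=9

89/9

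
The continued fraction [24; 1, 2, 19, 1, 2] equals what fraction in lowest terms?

Using pₖ = aₖpₖ₋₁ + pₖ₋₂ and qₖ = aₖqₖ₋₁ + qₖ₋₂:
  k=0: a=24, p=24, q=1
  k=1: a=1, p=25, q=1
  k=2: a=2, p=74, q=3
  k=3: a=19, p=1431, q=58
  k=4: a=1, p=1505, q=61
  k=5: a=2, p=4441, q=180

4441/180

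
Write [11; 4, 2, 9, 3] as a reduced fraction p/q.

Using pₖ = aₖpₖ₋₁ + pₖ₋₂ and qₖ = aₖqₖ₋₁ + qₖ₋₂:
  k=0: a=11, p=11, q=1
  k=1: a=4, p=45, q=4
  k=2: a=2, p=101, q=9
  k=3: a=9, p=954, q=85
  k=4: a=3, p=2963, q=264

2963/264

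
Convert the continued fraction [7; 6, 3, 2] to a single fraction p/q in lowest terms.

315/44

Using pₖ = aₖpₖ₋₁ + pₖ₋₂ and qₖ = aₖqₖ₋₁ + qₖ₋₂:
  k=0: a=7, p=7, q=1
  k=1: a=6, p=43, q=6
  k=2: a=3, p=136, q=19
  k=3: a=2, p=315, q=44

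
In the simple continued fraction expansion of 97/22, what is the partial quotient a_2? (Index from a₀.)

97 = 4·22 + 9   →  a_0 = 4
22 = 2·9 + 4   →  a_1 = 2
9 = 2·4 + 1   →  a_2 = 2

2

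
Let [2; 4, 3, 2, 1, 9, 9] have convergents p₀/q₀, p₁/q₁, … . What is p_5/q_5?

Using pₖ = aₖpₖ₋₁ + pₖ₋₂, qₖ = aₖqₖ₋₁ + qₖ₋₂ (with p₋₁=1, p₋₂=0, q₋₁=0, q₋₂=1):
  k=0: a=2, p=2, q=1
  k=1: a=4, p=9, q=4
  k=2: a=3, p=29, q=13
  k=3: a=2, p=67, q=30
  k=4: a=1, p=96, q=43
  k=5: a=9, p=931, q=417

931/417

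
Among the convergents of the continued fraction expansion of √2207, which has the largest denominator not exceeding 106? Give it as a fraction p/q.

√2207 = [46; 1, 45, 1, 92, …] (period length 4).
Convergents:
  p_0/q_0 = 46/1
  p_1/q_1 = 47/1
  p_2/q_2 = 2161/46
  p_3/q_3 = 2208/47
  p_4/q_4 = 205297/4370
q_3 = 47 ≤ 106 < 4370 = q_4, so the answer is 2208/47.

2208/47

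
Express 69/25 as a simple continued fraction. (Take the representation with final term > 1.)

[2; 1, 3, 6]

69 = 2*25 + 19
25 = 1*19 + 6
19 = 3*6 + 1
6 = 6*1 + 0  (stop)
So 69/25 = [2; 1, 3, 6].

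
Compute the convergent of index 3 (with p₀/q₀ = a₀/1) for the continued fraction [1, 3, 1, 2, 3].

Using pₖ = aₖpₖ₋₁ + pₖ₋₂, qₖ = aₖqₖ₋₁ + qₖ₋₂ (with p₋₁=1, p₋₂=0, q₋₁=0, q₋₂=1):
  k=0: a=1, p=1, q=1
  k=1: a=3, p=4, q=3
  k=2: a=1, p=5, q=4
  k=3: a=2, p=14, q=11

14/11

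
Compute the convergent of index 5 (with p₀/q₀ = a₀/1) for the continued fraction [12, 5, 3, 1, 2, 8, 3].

5912/485

Using pₖ = aₖpₖ₋₁ + pₖ₋₂, qₖ = aₖqₖ₋₁ + qₖ₋₂ (with p₋₁=1, p₋₂=0, q₋₁=0, q₋₂=1):
  k=0: a=12, p=12, q=1
  k=1: a=5, p=61, q=5
  k=2: a=3, p=195, q=16
  k=3: a=1, p=256, q=21
  k=4: a=2, p=707, q=58
  k=5: a=8, p=5912, q=485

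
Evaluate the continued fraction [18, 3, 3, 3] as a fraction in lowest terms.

Fold from the inside: start with 3/1.
  3 + 1/3 = 10/3
  3 + 3/10 = 33/10
  18 + 10/33 = 604/33

604/33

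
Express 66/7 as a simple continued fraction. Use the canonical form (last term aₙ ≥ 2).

[9; 2, 3]

66 = 9×7 + 3
7 = 2×3 + 1
3 = 3×1 + 0  (stop)
So 66/7 = [9; 2, 3].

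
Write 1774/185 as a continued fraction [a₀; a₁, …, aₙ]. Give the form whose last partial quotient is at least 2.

1774 = 9*185 + 109
185 = 1*109 + 76
109 = 1*76 + 33
76 = 2*33 + 10
33 = 3*10 + 3
10 = 3*3 + 1
3 = 3*1 + 0  (stop)
So 1774/185 = [9; 1, 1, 2, 3, 3, 3].

[9; 1, 1, 2, 3, 3, 3]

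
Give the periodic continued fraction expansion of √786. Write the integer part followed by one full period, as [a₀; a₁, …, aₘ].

[28; 28, 56]

a₀ = ⌊√786⌋ = 28.
With m₀=0, d₀=1 and mₖ₊₁ = dₖaₖ − mₖ, dₖ₊₁ = (n − mₖ₊₁²)/dₖ, aₖ₊₁ = ⌊(a₀+mₖ₊₁)/dₖ₊₁⌋:
  k=1: m=28, d=2, a=28
  k=2: m=28, d=1, a=56
d=1 and a=2a₀=56 at k=2, so the next step gives (m, d) = (28, 2) again — its k=1 value — and the period has length 2.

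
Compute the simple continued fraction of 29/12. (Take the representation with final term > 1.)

[2; 2, 2, 2]

29 = 2·12 + 5
12 = 2·5 + 2
5 = 2·2 + 1
2 = 2·1 + 0  (stop)
So 29/12 = [2; 2, 2, 2].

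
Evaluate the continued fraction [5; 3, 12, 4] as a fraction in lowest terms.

804/151

Fold from the inside: start with 4/1.
  12 + 1/4 = 49/4
  3 + 4/49 = 151/49
  5 + 49/151 = 804/151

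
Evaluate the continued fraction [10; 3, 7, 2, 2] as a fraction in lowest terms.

1197/116

Fold from the inside: start with 2/1.
  2 + 1/2 = 5/2
  7 + 2/5 = 37/5
  3 + 5/37 = 116/37
  10 + 37/116 = 1197/116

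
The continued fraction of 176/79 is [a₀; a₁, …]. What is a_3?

1

176 = 2·79 + 18   →  a_0 = 2
79 = 4·18 + 7   →  a_1 = 4
18 = 2·7 + 4   →  a_2 = 2
7 = 1·4 + 3   →  a_3 = 1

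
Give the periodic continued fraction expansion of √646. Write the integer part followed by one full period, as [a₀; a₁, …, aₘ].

a₀ = ⌊√646⌋ = 25.
With m₀=0, d₀=1 and mₖ₊₁ = dₖaₖ − mₖ, dₖ₊₁ = (n − mₖ₊₁²)/dₖ, aₖ₊₁ = ⌊(a₀+mₖ₊₁)/dₖ₊₁⌋:
  k=1: m=25, d=21, a=2
  k=2: m=17, d=17, a=2
  k=3: m=17, d=21, a=2
  k=4: m=25, d=1, a=50
d=1 and a=2a₀=50 at k=4, so the next step gives (m, d) = (25, 21) again — its k=1 value — and the period has length 4.

[25; 2, 2, 2, 50]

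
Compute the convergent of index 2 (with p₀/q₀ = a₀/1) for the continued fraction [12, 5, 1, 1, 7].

73/6

Using pₖ = aₖpₖ₋₁ + pₖ₋₂, qₖ = aₖqₖ₋₁ + qₖ₋₂ (with p₋₁=1, p₋₂=0, q₋₁=0, q₋₂=1):
  k=0: a=12, p=12, q=1
  k=1: a=5, p=61, q=5
  k=2: a=1, p=73, q=6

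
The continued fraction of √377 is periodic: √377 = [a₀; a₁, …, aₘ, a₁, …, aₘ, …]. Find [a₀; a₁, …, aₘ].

[19; 2, 2, 2, 38]

a₀ = ⌊√377⌋ = 19.
With m₀=0, d₀=1 and mₖ₊₁ = dₖaₖ − mₖ, dₖ₊₁ = (n − mₖ₊₁²)/dₖ, aₖ₊₁ = ⌊(a₀+mₖ₊₁)/dₖ₊₁⌋:
  k=1: m=19, d=16, a=2
  k=2: m=13, d=13, a=2
  k=3: m=13, d=16, a=2
  k=4: m=19, d=1, a=38
d=1 and a=2a₀=38 at k=4, so the next step gives (m, d) = (19, 16) again — its k=1 value — and the period has length 4.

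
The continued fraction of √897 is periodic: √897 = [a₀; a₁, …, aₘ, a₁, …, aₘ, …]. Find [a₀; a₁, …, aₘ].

[29; 1, 18, 1, 58]

a₀ = ⌊√897⌋ = 29.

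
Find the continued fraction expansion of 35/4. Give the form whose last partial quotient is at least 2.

[8; 1, 3]

35 = 8*4 + 3
4 = 1*3 + 1
3 = 3*1 + 0  (stop)
So 35/4 = [8; 1, 3].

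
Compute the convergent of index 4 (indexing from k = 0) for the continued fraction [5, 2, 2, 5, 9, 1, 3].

Using pₖ = aₖpₖ₋₁ + pₖ₋₂, qₖ = aₖqₖ₋₁ + qₖ₋₂ (with p₋₁=1, p₋₂=0, q₋₁=0, q₋₂=1):
  k=0: a=5, p=5, q=1
  k=1: a=2, p=11, q=2
  k=2: a=2, p=27, q=5
  k=3: a=5, p=146, q=27
  k=4: a=9, p=1341, q=248

1341/248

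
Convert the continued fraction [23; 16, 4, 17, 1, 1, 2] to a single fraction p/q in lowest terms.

133757/5800

Using pₖ = aₖpₖ₋₁ + pₖ₋₂ and qₖ = aₖqₖ₋₁ + qₖ₋₂:
  k=0: a=23, p=23, q=1
  k=1: a=16, p=369, q=16
  k=2: a=4, p=1499, q=65
  k=3: a=17, p=25852, q=1121
  k=4: a=1, p=27351, q=1186
  k=5: a=1, p=53203, q=2307
  k=6: a=2, p=133757, q=5800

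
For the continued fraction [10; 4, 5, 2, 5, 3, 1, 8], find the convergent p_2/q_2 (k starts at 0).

Using pₖ = aₖpₖ₋₁ + pₖ₋₂, qₖ = aₖqₖ₋₁ + qₖ₋₂ (with p₋₁=1, p₋₂=0, q₋₁=0, q₋₂=1):
  k=0: a=10, p=10, q=1
  k=1: a=4, p=41, q=4
  k=2: a=5, p=215, q=21

215/21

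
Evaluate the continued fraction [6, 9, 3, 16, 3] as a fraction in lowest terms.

8544/1399

Using pₖ = aₖpₖ₋₁ + pₖ₋₂ and qₖ = aₖqₖ₋₁ + qₖ₋₂:
  k=0: a=6, p=6, q=1
  k=1: a=9, p=55, q=9
  k=2: a=3, p=171, q=28
  k=3: a=16, p=2791, q=457
  k=4: a=3, p=8544, q=1399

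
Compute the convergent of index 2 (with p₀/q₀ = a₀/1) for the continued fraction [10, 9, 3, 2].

Using pₖ = aₖpₖ₋₁ + pₖ₋₂, qₖ = aₖqₖ₋₁ + qₖ₋₂ (with p₋₁=1, p₋₂=0, q₋₁=0, q₋₂=1):
  k=0: a=10, p=10, q=1
  k=1: a=9, p=91, q=9
  k=2: a=3, p=283, q=28

283/28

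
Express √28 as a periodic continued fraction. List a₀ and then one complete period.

[5; 3, 2, 3, 10]

a₀ = ⌊√28⌋ = 5.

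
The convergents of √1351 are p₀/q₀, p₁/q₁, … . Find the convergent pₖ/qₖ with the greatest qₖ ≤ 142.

4668/127

√1351 = [36; 1, 3, 10, 3, 1, 72, …] (period length 6).
Convergents:
  p_0/q_0 = 36/1
  p_1/q_1 = 37/1
  p_2/q_2 = 147/4
  p_3/q_3 = 1507/41
  p_4/q_4 = 4668/127
  p_5/q_5 = 6175/168
q_4 = 127 ≤ 142 < 168 = q_5, so the answer is 4668/127.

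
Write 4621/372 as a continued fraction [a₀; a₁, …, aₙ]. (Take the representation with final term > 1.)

[12; 2, 2, 1, 2, 2, 2, 3]

4621 = 12×372 + 157
372 = 2×157 + 58
157 = 2×58 + 41
58 = 1×41 + 17
41 = 2×17 + 7
17 = 2×7 + 3
7 = 2×3 + 1
3 = 3×1 + 0  (stop)
So 4621/372 = [12; 2, 2, 1, 2, 2, 2, 3].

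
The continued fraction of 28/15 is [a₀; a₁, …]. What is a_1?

1

28 = 1·15 + 13   →  a_0 = 1
15 = 1·13 + 2   →  a_1 = 1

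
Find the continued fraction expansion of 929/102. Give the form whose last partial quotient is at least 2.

929 = 9·102 + 11
102 = 9·11 + 3
11 = 3·3 + 2
3 = 1·2 + 1
2 = 2·1 + 0  (stop)
So 929/102 = [9; 9, 3, 1, 2].

[9; 9, 3, 1, 2]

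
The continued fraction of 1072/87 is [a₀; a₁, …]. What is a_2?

9

1072 = 12·87 + 28   →  a_0 = 12
87 = 3·28 + 3   →  a_1 = 3
28 = 9·3 + 1   →  a_2 = 9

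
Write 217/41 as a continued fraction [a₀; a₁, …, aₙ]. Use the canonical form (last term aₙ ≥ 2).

[5; 3, 2, 2, 2]

217 = 5×41 + 12
41 = 3×12 + 5
12 = 2×5 + 2
5 = 2×2 + 1
2 = 2×1 + 0  (stop)
So 217/41 = [5; 3, 2, 2, 2].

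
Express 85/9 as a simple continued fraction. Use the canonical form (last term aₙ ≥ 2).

[9; 2, 4]

85 = 9×9 + 4
9 = 2×4 + 1
4 = 4×1 + 0  (stop)
So 85/9 = [9; 2, 4].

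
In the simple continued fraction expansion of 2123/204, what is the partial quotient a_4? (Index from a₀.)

2

2123 = 10·204 + 83   →  a_0 = 10
204 = 2·83 + 38   →  a_1 = 2
83 = 2·38 + 7   →  a_2 = 2
38 = 5·7 + 3   →  a_3 = 5
7 = 2·3 + 1   →  a_4 = 2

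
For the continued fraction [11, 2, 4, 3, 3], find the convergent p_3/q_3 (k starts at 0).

332/29

Using pₖ = aₖpₖ₋₁ + pₖ₋₂, qₖ = aₖqₖ₋₁ + qₖ₋₂ (with p₋₁=1, p₋₂=0, q₋₁=0, q₋₂=1):
  k=0: a=11, p=11, q=1
  k=1: a=2, p=23, q=2
  k=2: a=4, p=103, q=9
  k=3: a=3, p=332, q=29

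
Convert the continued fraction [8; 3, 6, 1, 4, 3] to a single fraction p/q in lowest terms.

Using pₖ = aₖpₖ₋₁ + pₖ₋₂ and qₖ = aₖqₖ₋₁ + qₖ₋₂:
  k=0: a=8, p=8, q=1
  k=1: a=3, p=25, q=3
  k=2: a=6, p=158, q=19
  k=3: a=1, p=183, q=22
  k=4: a=4, p=890, q=107
  k=5: a=3, p=2853, q=343

2853/343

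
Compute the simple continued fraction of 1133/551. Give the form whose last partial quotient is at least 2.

[2; 17, 1, 3, 2, 3]

1133 = 2×551 + 31
551 = 17×31 + 24
31 = 1×24 + 7
24 = 3×7 + 3
7 = 2×3 + 1
3 = 3×1 + 0  (stop)
So 1133/551 = [2; 17, 1, 3, 2, 3].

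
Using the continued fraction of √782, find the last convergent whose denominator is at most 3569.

√782 = [27; 1, 26, 1, 54, …] (period length 4).
Convergents:
  p_0/q_0 = 27/1
  p_1/q_1 = 28/1
  p_2/q_2 = 755/27
  p_3/q_3 = 783/28
  p_4/q_4 = 43037/1539
  p_5/q_5 = 43820/1567
  p_6/q_6 = 1182357/42281
q_5 = 1567 ≤ 3569 < 42281 = q_6, so the answer is 43820/1567.

43820/1567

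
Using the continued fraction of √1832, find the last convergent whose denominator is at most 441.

√1832 = [42; 1, 4, 21, 4, 1, 84, …] (period length 6).
Convergents:
  p_0/q_0 = 42/1
  p_1/q_1 = 43/1
  p_2/q_2 = 214/5
  p_3/q_3 = 4537/106
  p_4/q_4 = 18362/429
  p_5/q_5 = 22899/535
q_4 = 429 ≤ 441 < 535 = q_5, so the answer is 18362/429.

18362/429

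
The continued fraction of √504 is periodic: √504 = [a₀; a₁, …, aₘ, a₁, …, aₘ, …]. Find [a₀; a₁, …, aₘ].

a₀ = ⌊√504⌋ = 22.
With m₀=0, d₀=1 and mₖ₊₁ = dₖaₖ − mₖ, dₖ₊₁ = (n − mₖ₊₁²)/dₖ, aₖ₊₁ = ⌊(a₀+mₖ₊₁)/dₖ₊₁⌋:
  k=1: m=22, d=20, a=2
  k=2: m=18, d=9, a=4
  k=3: m=18, d=20, a=2
  k=4: m=22, d=1, a=44
d=1 and a=2a₀=44 at k=4, so the next step gives (m, d) = (22, 20) again — its k=1 value — and the period has length 4.

[22; 2, 4, 2, 44]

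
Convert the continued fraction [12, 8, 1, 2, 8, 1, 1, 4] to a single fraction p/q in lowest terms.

Using pₖ = aₖpₖ₋₁ + pₖ₋₂ and qₖ = aₖqₖ₋₁ + qₖ₋₂:
  k=0: a=12, p=12, q=1
  k=1: a=8, p=97, q=8
  k=2: a=1, p=109, q=9
  k=3: a=2, p=315, q=26
  k=4: a=8, p=2629, q=217
  k=5: a=1, p=2944, q=243
  k=6: a=1, p=5573, q=460
  k=7: a=4, p=25236, q=2083

25236/2083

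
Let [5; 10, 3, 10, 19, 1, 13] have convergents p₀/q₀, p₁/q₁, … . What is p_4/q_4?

Using pₖ = aₖpₖ₋₁ + pₖ₋₂, qₖ = aₖqₖ₋₁ + qₖ₋₂ (with p₋₁=1, p₋₂=0, q₋₁=0, q₋₂=1):
  k=0: a=5, p=5, q=1
  k=1: a=10, p=51, q=10
  k=2: a=3, p=158, q=31
  k=3: a=10, p=1631, q=320
  k=4: a=19, p=31147, q=6111

31147/6111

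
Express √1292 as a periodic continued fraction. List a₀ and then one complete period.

[35; 1, 16, 1, 70]

a₀ = ⌊√1292⌋ = 35.
With m₀=0, d₀=1 and mₖ₊₁ = dₖaₖ − mₖ, dₖ₊₁ = (n − mₖ₊₁²)/dₖ, aₖ₊₁ = ⌊(a₀+mₖ₊₁)/dₖ₊₁⌋:
  k=1: m=35, d=67, a=1
  k=2: m=32, d=4, a=16
  k=3: m=32, d=67, a=1
  k=4: m=35, d=1, a=70
d=1 and a=2a₀=70 at k=4, so the next step gives (m, d) = (35, 67) again — its k=1 value — and the period has length 4.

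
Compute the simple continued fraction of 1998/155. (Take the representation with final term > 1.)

[12; 1, 8, 8, 2]

1998 = 12·155 + 138
155 = 1·138 + 17
138 = 8·17 + 2
17 = 8·2 + 1
2 = 2·1 + 0  (stop)
So 1998/155 = [12; 1, 8, 8, 2].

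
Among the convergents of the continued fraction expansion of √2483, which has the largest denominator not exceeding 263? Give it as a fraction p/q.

11411/229

√2483 = [49; 1, 4, 1, 6, 1, 4, 1, 98, …] (period length 8).
Convergents:
  p_0/q_0 = 49/1
  p_1/q_1 = 50/1
  p_2/q_2 = 249/5
  p_3/q_3 = 299/6
  p_4/q_4 = 2043/41
  p_5/q_5 = 2342/47
  p_6/q_6 = 11411/229
  p_7/q_7 = 13753/276
q_6 = 229 ≤ 263 < 276 = q_7, so the answer is 11411/229.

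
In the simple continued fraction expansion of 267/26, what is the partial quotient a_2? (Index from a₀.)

1

267 = 10·26 + 7   →  a_0 = 10
26 = 3·7 + 5   →  a_1 = 3
7 = 1·5 + 2   →  a_2 = 1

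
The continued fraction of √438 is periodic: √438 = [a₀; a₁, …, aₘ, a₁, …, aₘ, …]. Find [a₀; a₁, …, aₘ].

[20; 1, 12, 1, 40]

a₀ = ⌊√438⌋ = 20.
With m₀=0, d₀=1 and mₖ₊₁ = dₖaₖ − mₖ, dₖ₊₁ = (n − mₖ₊₁²)/dₖ, aₖ₊₁ = ⌊(a₀+mₖ₊₁)/dₖ₊₁⌋:
  k=1: m=20, d=38, a=1
  k=2: m=18, d=3, a=12
  k=3: m=18, d=38, a=1
  k=4: m=20, d=1, a=40
d=1 and a=2a₀=40 at k=4, so the next step gives (m, d) = (20, 38) again — its k=1 value — and the period has length 4.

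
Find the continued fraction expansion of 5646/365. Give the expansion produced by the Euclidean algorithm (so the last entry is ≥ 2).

[15; 2, 7, 2, 3, 3]

5646 = 15×365 + 171
365 = 2×171 + 23
171 = 7×23 + 10
23 = 2×10 + 3
10 = 3×3 + 1
3 = 3×1 + 0  (stop)
So 5646/365 = [15; 2, 7, 2, 3, 3].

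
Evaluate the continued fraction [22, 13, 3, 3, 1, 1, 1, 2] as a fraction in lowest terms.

27903/1264

Fold from the inside: start with 2/1.
  1 + 1/2 = 3/2
  1 + 2/3 = 5/3
  1 + 3/5 = 8/5
  3 + 5/8 = 29/8
  3 + 8/29 = 95/29
  13 + 29/95 = 1264/95
  22 + 95/1264 = 27903/1264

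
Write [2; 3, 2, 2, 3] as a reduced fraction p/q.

Using pₖ = aₖpₖ₋₁ + pₖ₋₂ and qₖ = aₖqₖ₋₁ + qₖ₋₂:
  k=0: a=2, p=2, q=1
  k=1: a=3, p=7, q=3
  k=2: a=2, p=16, q=7
  k=3: a=2, p=39, q=17
  k=4: a=3, p=133, q=58

133/58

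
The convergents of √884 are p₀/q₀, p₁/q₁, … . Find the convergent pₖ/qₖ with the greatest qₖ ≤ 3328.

97789/3289

√884 = [29; 1, 2, 1, 2, 1, 2, 1, 58, …] (period length 8).
Convergents:
  p_0/q_0 = 29/1
  p_1/q_1 = 30/1
  p_2/q_2 = 89/3
  p_3/q_3 = 119/4
  p_4/q_4 = 327/11
  p_5/q_5 = 446/15
  p_6/q_6 = 1219/41
  p_7/q_7 = 1665/56
  p_8/q_8 = 97789/3289
  p_9/q_9 = 99454/3345
q_8 = 3289 ≤ 3328 < 3345 = q_9, so the answer is 97789/3289.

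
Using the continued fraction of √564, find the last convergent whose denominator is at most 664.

13513/569

√564 = [23; 1, 2, 1, 46, …] (period length 4).
Convergents:
  p_0/q_0 = 23/1
  p_1/q_1 = 24/1
  p_2/q_2 = 71/3
  p_3/q_3 = 95/4
  p_4/q_4 = 4441/187
  p_5/q_5 = 4536/191
  p_6/q_6 = 13513/569
  p_7/q_7 = 18049/760
q_6 = 569 ≤ 664 < 760 = q_7, so the answer is 13513/569.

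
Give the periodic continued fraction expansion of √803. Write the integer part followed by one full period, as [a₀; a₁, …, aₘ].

a₀ = ⌊√803⌋ = 28.
With m₀=0, d₀=1 and mₖ₊₁ = dₖaₖ − mₖ, dₖ₊₁ = (n − mₖ₊₁²)/dₖ, aₖ₊₁ = ⌊(a₀+mₖ₊₁)/dₖ₊₁⌋:
  k=1: m=28, d=19, a=2
  k=2: m=10, d=37, a=1
  k=3: m=27, d=2, a=27
  k=4: m=27, d=37, a=1
  k=5: m=10, d=19, a=2
  k=6: m=28, d=1, a=56
d=1 and a=2a₀=56 at k=6, so the next step gives (m, d) = (28, 19) again — its k=1 value — and the period has length 6.

[28; 2, 1, 27, 1, 2, 56]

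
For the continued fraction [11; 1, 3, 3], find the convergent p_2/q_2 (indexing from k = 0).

Using pₖ = aₖpₖ₋₁ + pₖ₋₂, qₖ = aₖqₖ₋₁ + qₖ₋₂ (with p₋₁=1, p₋₂=0, q₋₁=0, q₋₂=1):
  k=0: a=11, p=11, q=1
  k=1: a=1, p=12, q=1
  k=2: a=3, p=47, q=4

47/4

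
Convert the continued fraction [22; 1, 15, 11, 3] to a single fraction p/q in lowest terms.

12547/547

Fold from the inside: start with 3/1.
  11 + 1/3 = 34/3
  15 + 3/34 = 513/34
  1 + 34/513 = 547/513
  22 + 513/547 = 12547/547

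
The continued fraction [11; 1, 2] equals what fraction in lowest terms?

Using pₖ = aₖpₖ₋₁ + pₖ₋₂ and qₖ = aₖqₖ₋₁ + qₖ₋₂:
  k=0: a=11, p=11, q=1
  k=1: a=1, p=12, q=1
  k=2: a=2, p=35, q=3

35/3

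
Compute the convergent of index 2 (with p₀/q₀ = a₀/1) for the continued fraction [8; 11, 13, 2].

Using pₖ = aₖpₖ₋₁ + pₖ₋₂, qₖ = aₖqₖ₋₁ + qₖ₋₂ (with p₋₁=1, p₋₂=0, q₋₁=0, q₋₂=1):
  k=0: a=8, p=8, q=1
  k=1: a=11, p=89, q=11
  k=2: a=13, p=1165, q=144

1165/144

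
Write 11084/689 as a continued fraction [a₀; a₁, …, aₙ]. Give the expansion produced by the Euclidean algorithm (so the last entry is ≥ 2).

11084 = 16*689 + 60
689 = 11*60 + 29
60 = 2*29 + 2
29 = 14*2 + 1
2 = 2*1 + 0  (stop)
So 11084/689 = [16; 11, 2, 14, 2].

[16; 11, 2, 14, 2]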